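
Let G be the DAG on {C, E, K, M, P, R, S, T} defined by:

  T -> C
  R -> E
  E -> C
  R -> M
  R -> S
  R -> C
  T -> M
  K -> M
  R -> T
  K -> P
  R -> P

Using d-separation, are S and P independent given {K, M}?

No

Enumerating the 5 paths from S to P and testing each for blocking by {K, M}:
Path 1: S ← R → T → M ← K → P
  K is a fork here and K is conditioned on, so the path is blocked at K.
Path 2: S ← R → P
  R is a fork and R is not conditioned on — no node blocks this path, so it is active.
Path 3: S ← R → M ← K → P
  K is a fork here and K is conditioned on, so the path is blocked at K.
Path 4: S ← R → E → C ← T → M ← K → P
  C is a collider here and neither C nor any of its descendants is conditioned on, so the collider stays closed — the path is blocked at C.
Path 5: S ← R → C ← T → M ← K → P
  C is a collider here and neither C nor any of its descendants is conditioned on, so the collider stays closed — the path is blocked at C.
At least one path is unblocked, so d-separation fails.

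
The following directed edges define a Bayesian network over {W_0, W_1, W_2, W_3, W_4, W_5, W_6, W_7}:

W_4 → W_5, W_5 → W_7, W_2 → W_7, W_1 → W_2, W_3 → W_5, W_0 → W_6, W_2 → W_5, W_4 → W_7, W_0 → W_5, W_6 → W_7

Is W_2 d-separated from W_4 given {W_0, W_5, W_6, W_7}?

6 paths connect W_2 and W_4; each must be blocked for d-separation to hold:
  1. W_2 → W_7 ← W_4 — W_7:collider[open] ⇒ active
  2. W_2 → W_7 ← W_5 ← W_4 — W_7:collider[open]; W_5:chain[blocks] ⇒ blocked
  3. W_2 → W_7 ← W_6 ← W_0 → W_5 ← W_4 — W_7:collider[open]; W_6:chain[blocks]; W_0:fork[blocks]; W_5:collider[open] ⇒ blocked
  4. W_2 → W_5 → W_7 ← W_4 — W_5:chain[blocks]; W_7:collider[open] ⇒ blocked
  5. W_2 → W_5 ← W_4 — W_5:collider[open] ⇒ active
  6. W_2 → W_5 ← W_0 → W_6 → W_7 ← W_4 — W_5:collider[open]; W_0:fork[blocks]; W_6:chain[blocks]; W_7:collider[open] ⇒ blocked
Since the path W_2 → W_7 ← W_4 is active, W_2 and W_4 are not d-separated given {W_0, W_5, W_6, W_7}.

No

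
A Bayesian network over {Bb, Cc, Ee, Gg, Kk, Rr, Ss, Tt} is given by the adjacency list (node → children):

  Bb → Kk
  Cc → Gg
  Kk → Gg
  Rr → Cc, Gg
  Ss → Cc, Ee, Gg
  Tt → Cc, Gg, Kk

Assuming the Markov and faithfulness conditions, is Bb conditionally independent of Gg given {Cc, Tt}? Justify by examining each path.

We examine all 5 paths between Bb and Gg:
Path 1: Bb → Kk ← Tt → Cc ← Ss → Gg
  Kk is a collider here and neither Kk nor any of its descendants is conditioned on, so the collider stays closed — the path is blocked at Kk.
Path 2: Bb → Kk ← Tt → Cc ← Rr → Gg
  Kk is a collider here and neither Kk nor any of its descendants is conditioned on, so the collider stays closed — the path is blocked at Kk.
Path 3: Bb → Kk ← Tt → Cc → Gg
  Kk is a collider here and neither Kk nor any of its descendants is conditioned on, so the collider stays closed — the path is blocked at Kk.
Path 4: Bb → Kk ← Tt → Gg
  Kk is a collider here and neither Kk nor any of its descendants is conditioned on, so the collider stays closed — the path is blocked at Kk.
Path 5: Bb → Kk → Gg
  Kk is a chain and Kk is not conditioned on — no node blocks this path, so it is active.
At least one path is unblocked, so d-separation fails.

No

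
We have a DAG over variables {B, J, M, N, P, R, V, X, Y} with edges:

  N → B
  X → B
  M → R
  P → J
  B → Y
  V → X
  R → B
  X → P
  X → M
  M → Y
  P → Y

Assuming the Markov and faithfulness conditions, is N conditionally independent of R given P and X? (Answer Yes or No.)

Yes

Enumerating the 5 paths from N to R and testing each for blocking by {P, X}:
  1. N → B ← X → M → R — B:collider[blocks]; X:fork[blocks]; M:chain[open] ⇒ blocked
  2. N → B ← X → P → Y ← M → R — B:collider[blocks]; X:fork[blocks]; P:chain[blocks]; Y:collider[blocks]; M:fork[open] ⇒ blocked
  3. N → B ← R — B:collider[blocks] ⇒ blocked
  4. N → B → Y ← M → R — B:chain[open]; Y:collider[blocks]; M:fork[open] ⇒ blocked
  5. N → B → Y ← P ← X → M → R — B:chain[open]; Y:collider[blocks]; P:chain[blocks]; X:fork[blocks]; M:chain[open] ⇒ blocked
All paths are blocked; N ⊥ R | {P, X} holds.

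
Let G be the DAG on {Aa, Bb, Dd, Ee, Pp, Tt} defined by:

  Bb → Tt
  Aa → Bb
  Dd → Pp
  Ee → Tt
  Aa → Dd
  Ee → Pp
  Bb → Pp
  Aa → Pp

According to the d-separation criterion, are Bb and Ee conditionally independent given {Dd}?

Yes

There are 4 undirected paths between Bb and Ee; checking each against the conditioning set {Dd}:
Path 1: Bb ← Aa → Dd → Pp ← Ee
  Dd is a chain here and Dd is conditioned on, so the path is blocked at Dd.
Path 2: Bb ← Aa → Pp ← Ee
  Pp is a collider here and neither Pp nor any of its descendants is conditioned on, so the collider stays closed — the path is blocked at Pp.
Path 3: Bb → Tt ← Ee
  Tt is a collider here and neither Tt nor any of its descendants is conditioned on, so the collider stays closed — the path is blocked at Tt.
Path 4: Bb → Pp ← Ee
  Pp is a collider here and neither Pp nor any of its descendants is conditioned on, so the collider stays closed — the path is blocked at Pp.
All paths are blocked; Bb ⊥ Ee | {Dd} holds.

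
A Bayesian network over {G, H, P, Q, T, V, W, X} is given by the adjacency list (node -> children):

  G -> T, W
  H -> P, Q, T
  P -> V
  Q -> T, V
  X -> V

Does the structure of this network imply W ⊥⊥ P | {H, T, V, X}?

No

4 paths connect W and P; each must be blocked for d-separation to hold:
Path 1: W ← G → T ← H → P
  H is a fork here and H is conditioned on, so the path is blocked at H.
Path 2: W ← G → T ← H → Q → V ← P
  H is a fork here and H is conditioned on, so the path is blocked at H.
Path 3: W ← G → T ← Q ← H → P
  H is a fork here and H is conditioned on, so the path is blocked at H.
Path 4: W ← G → T ← Q → V ← P
  G is a fork and G is not conditioned on; T is a collider and T is conditioned on, which opens it; Q is a fork and Q is not conditioned on; V is a collider and V is conditioned on, which opens it — no node blocks this path, so it is active.
Since the path W ← G → T ← Q → V ← P is active, W and P are not d-separated given {H, T, V, X}.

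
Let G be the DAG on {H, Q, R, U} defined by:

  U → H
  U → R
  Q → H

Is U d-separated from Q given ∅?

The only undirected path from U to Q is:
Path 1: U → H ← Q
  H is a collider here and neither H nor any of its descendants is conditioned on, so the collider stays closed — the path is blocked at H.
Since every path is blocked, d-separation holds.

Yes — U and Q are d-separated given ∅.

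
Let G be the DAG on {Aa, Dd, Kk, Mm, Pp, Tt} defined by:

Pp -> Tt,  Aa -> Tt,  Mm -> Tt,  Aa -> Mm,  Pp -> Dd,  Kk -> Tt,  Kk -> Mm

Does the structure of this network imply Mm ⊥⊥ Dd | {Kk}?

Yes

We examine all 3 paths between Mm and Dd:
Path 1: Mm ← Aa → Tt ← Pp → Dd
  Tt is a collider here and neither Tt nor any of its descendants is conditioned on, so the collider stays closed — the path is blocked at Tt.
Path 2: Mm ← Kk → Tt ← Pp → Dd
  Kk is a fork here and Kk is conditioned on, so the path is blocked at Kk.
Path 3: Mm → Tt ← Pp → Dd
  Tt is a collider here and neither Tt nor any of its descendants is conditioned on, so the collider stays closed — the path is blocked at Tt.
Since every path is blocked, d-separation holds.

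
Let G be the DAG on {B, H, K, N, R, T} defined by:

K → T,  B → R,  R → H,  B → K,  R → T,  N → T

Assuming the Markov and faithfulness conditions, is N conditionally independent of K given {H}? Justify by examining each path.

There are 2 undirected paths between N and K; checking each against the conditioning set {H}:
Path 1: N → T ← R ← B → K
  T is a collider here and neither T nor any of its descendants is conditioned on, so the collider stays closed — the path is blocked at T.
Path 2: N → T ← K
  T is a collider here and neither T nor any of its descendants is conditioned on, so the collider stays closed — the path is blocked at T.
Every path is blocked, so N and K are d-separated given {H}.

Yes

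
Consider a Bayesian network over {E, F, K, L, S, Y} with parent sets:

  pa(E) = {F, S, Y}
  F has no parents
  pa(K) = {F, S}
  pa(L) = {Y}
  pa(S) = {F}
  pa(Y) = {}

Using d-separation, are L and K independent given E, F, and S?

Yes

Enumerating the 4 paths from L to K and testing each for blocking by {E, F, S}:
  1. L ← Y → E ← F → K — Y:fork[open]; E:collider[open]; F:fork[blocks] ⇒ blocked
  2. L ← Y → E ← F → S → K — Y:fork[open]; E:collider[open]; F:fork[blocks]; S:chain[blocks] ⇒ blocked
  3. L ← Y → E ← S ← F → K — Y:fork[open]; E:collider[open]; S:chain[blocks]; F:fork[blocks] ⇒ blocked
  4. L ← Y → E ← S → K — Y:fork[open]; E:collider[open]; S:fork[blocks] ⇒ blocked
All paths are blocked; L ⊥ K | {E, F, S} holds.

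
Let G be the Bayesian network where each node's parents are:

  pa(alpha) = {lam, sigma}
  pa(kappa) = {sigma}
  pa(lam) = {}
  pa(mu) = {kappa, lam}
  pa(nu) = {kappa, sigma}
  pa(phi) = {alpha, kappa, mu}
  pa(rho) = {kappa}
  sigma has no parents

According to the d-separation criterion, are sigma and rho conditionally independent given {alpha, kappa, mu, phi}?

Enumerating the 6 paths from sigma to rho and testing each for blocking by {alpha, kappa, mu, phi}:
  1. sigma → nu ← kappa → rho — nu:collider[blocks]; kappa:fork[blocks] ⇒ blocked
  2. sigma → kappa → rho — kappa:chain[blocks] ⇒ blocked
  3. sigma → alpha → phi ← mu ← kappa → rho — alpha:chain[blocks]; phi:collider[open]; mu:chain[blocks]; kappa:fork[blocks] ⇒ blocked
  4. sigma → alpha → phi ← kappa → rho — alpha:chain[blocks]; phi:collider[open]; kappa:fork[blocks] ⇒ blocked
  5. sigma → alpha ← lam → mu → phi ← kappa → rho — alpha:collider[open]; lam:fork[open]; mu:chain[blocks]; phi:collider[open]; kappa:fork[blocks] ⇒ blocked
  6. sigma → alpha ← lam → mu ← kappa → rho — alpha:collider[open]; lam:fork[open]; mu:collider[open]; kappa:fork[blocks] ⇒ blocked
Since every path is blocked, d-separation holds.

Yes — sigma and rho are d-separated given {alpha, kappa, mu, phi}.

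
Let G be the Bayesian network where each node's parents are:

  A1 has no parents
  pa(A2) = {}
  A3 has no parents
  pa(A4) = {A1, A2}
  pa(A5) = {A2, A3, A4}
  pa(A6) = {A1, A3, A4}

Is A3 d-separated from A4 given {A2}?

There are 4 undirected paths between A3 and A4; checking each against the conditioning set {A2}:
Path 1: A3 → A6 ← A1 → A4
  A6 is a collider here and neither A6 nor any of its descendants is conditioned on, so the collider stays closed — the path is blocked at A6.
Path 2: A3 → A6 ← A4
  A6 is a collider here and neither A6 nor any of its descendants is conditioned on, so the collider stays closed — the path is blocked at A6.
Path 3: A3 → A5 ← A2 → A4
  A5 is a collider here and neither A5 nor any of its descendants is conditioned on, so the collider stays closed — the path is blocked at A5.
Path 4: A3 → A5 ← A4
  A5 is a collider here and neither A5 nor any of its descendants is conditioned on, so the collider stays closed — the path is blocked at A5.
Since every path is blocked, d-separation holds.

Yes — A3 and A4 are d-separated given {A2}.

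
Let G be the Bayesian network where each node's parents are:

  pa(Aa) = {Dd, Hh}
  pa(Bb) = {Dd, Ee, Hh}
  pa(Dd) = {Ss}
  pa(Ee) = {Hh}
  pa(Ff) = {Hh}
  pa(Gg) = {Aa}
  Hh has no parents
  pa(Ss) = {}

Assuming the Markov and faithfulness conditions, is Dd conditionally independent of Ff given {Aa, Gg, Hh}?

There are 3 undirected paths between Dd and Ff; checking each against the conditioning set {Aa, Gg, Hh}:
Path 1: Dd → Bb ← Hh → Ff
  Bb is a collider here and neither Bb nor any of its descendants is conditioned on, so the collider stays closed — the path is blocked at Bb.
Path 2: Dd → Bb ← Ee ← Hh → Ff
  Bb is a collider here and neither Bb nor any of its descendants is conditioned on, so the collider stays closed — the path is blocked at Bb.
Path 3: Dd → Aa ← Hh → Ff
  Hh is a fork here and Hh is conditioned on, so the path is blocked at Hh.
All paths are blocked; Dd ⊥ Ff | {Aa, Gg, Hh} holds.

Yes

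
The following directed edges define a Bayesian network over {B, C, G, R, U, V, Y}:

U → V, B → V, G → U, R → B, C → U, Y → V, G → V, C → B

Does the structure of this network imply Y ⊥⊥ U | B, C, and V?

No

We examine all 3 paths between Y and U:
Path 1: Y → V ← U
  V is a collider and V is conditioned on, which opens it — no node blocks this path, so it is active.
Path 2: Y → V ← G → U
  V is a collider and V is conditioned on, which opens it; G is a fork and G is not conditioned on — no node blocks this path, so it is active.
Path 3: Y → V ← B ← C → U
  B is a chain here and B is conditioned on, so the path is blocked at B.
Because an active path exists, Y and U are not d-separated.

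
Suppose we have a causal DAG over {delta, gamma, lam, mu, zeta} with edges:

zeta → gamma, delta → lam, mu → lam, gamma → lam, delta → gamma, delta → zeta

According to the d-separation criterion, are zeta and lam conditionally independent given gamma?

No — zeta and lam are not d-separated given {gamma}.

4 paths connect zeta and lam; each must be blocked for d-separation to hold:
Path 1: zeta → gamma → lam
  gamma is a chain here and gamma is conditioned on, so the path is blocked at gamma.
Path 2: zeta → gamma ← delta → lam
  gamma is a collider and gamma is conditioned on, which opens it; delta is a fork and delta is not conditioned on — no node blocks this path, so it is active.
Path 3: zeta ← delta → lam
  delta is a fork and delta is not conditioned on — no node blocks this path, so it is active.
Path 4: zeta ← delta → gamma → lam
  gamma is a chain here and gamma is conditioned on, so the path is blocked at gamma.
Since the path zeta → gamma ← delta → lam is active, zeta and lam are not d-separated given {gamma}.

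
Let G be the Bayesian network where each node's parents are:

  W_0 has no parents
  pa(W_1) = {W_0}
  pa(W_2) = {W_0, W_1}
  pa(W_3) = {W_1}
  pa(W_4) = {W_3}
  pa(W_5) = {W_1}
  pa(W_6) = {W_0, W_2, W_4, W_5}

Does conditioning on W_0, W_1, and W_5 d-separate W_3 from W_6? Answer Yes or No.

6 paths connect W_3 and W_6; each must be blocked for d-separation to hold:
Path 1: W_3 → W_4 → W_6
  W_4 is a chain and W_4 is not conditioned on — no node blocks this path, so it is active.
Path 2: W_3 ← W_1 ← W_0 → W_6
  W_1 is a chain here and W_1 is conditioned on, so the path is blocked at W_1.
Path 3: W_3 ← W_1 ← W_0 → W_2 → W_6
  W_1 is a chain here and W_1 is conditioned on, so the path is blocked at W_1.
Path 4: W_3 ← W_1 → W_5 → W_6
  W_1 is a fork here and W_1 is conditioned on, so the path is blocked at W_1.
Path 5: W_3 ← W_1 → W_2 ← W_0 → W_6
  W_1 is a fork here and W_1 is conditioned on, so the path is blocked at W_1.
Path 6: W_3 ← W_1 → W_2 → W_6
  W_1 is a fork here and W_1 is conditioned on, so the path is blocked at W_1.
At least one path is unblocked, so d-separation fails.

No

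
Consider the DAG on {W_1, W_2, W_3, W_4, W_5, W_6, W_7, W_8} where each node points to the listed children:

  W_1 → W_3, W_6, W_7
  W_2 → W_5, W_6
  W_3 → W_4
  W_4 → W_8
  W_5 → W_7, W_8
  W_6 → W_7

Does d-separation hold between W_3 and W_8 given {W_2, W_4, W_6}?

We examine all 5 paths between W_3 and W_8:
  1. W_3 ← W_1 → W_7 ← W_5 → W_8 — W_1:fork[open]; W_7:collider[blocks]; W_5:fork[open] ⇒ blocked
  2. W_3 ← W_1 → W_7 ← W_6 ← W_2 → W_5 → W_8 — W_1:fork[open]; W_7:collider[blocks]; W_6:chain[blocks]; W_2:fork[blocks]; W_5:chain[open] ⇒ blocked
  3. W_3 ← W_1 → W_6 ← W_2 → W_5 → W_8 — W_1:fork[open]; W_6:collider[open]; W_2:fork[blocks]; W_5:chain[open] ⇒ blocked
  4. W_3 ← W_1 → W_6 → W_7 ← W_5 → W_8 — W_1:fork[open]; W_6:chain[blocks]; W_7:collider[blocks]; W_5:fork[open] ⇒ blocked
  5. W_3 → W_4 → W_8 — W_4:chain[blocks] ⇒ blocked
All paths are blocked; W_3 ⊥ W_8 | {W_2, W_4, W_6} holds.

Yes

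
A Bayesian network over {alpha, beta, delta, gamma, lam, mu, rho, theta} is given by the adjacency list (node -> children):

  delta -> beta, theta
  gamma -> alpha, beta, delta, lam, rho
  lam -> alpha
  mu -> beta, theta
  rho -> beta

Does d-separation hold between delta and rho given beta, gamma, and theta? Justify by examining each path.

There are 6 undirected paths between delta and rho; checking each against the conditioning set {beta, gamma, theta}:
  1. delta → theta ← mu → beta ← rho — theta:collider[open]; mu:fork[open]; beta:collider[open] ⇒ active
  2. delta → theta ← mu → beta ← gamma → rho — theta:collider[open]; mu:fork[open]; beta:collider[open]; gamma:fork[blocks] ⇒ blocked
  3. delta → beta ← rho — beta:collider[open] ⇒ active
  4. delta → beta ← gamma → rho — beta:collider[open]; gamma:fork[blocks] ⇒ blocked
  5. delta ← gamma → beta ← rho — gamma:fork[blocks]; beta:collider[open] ⇒ blocked
  6. delta ← gamma → rho — gamma:fork[blocks] ⇒ blocked
Because an active path exists, delta and rho are not d-separated.

No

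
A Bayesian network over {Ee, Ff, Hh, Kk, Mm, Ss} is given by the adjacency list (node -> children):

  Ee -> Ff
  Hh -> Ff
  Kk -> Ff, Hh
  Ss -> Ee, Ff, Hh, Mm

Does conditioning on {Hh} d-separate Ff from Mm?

No

We examine all 4 paths between Ff and Mm:
Path 1: Ff ← Hh ← Ss → Mm
  Hh is a chain here and Hh is conditioned on, so the path is blocked at Hh.
Path 2: Ff ← Ss → Mm
  Ss is a fork and Ss is not conditioned on — no node blocks this path, so it is active.
Path 3: Ff ← Kk → Hh ← Ss → Mm
  Kk is a fork and Kk is not conditioned on; Hh is a collider and Hh is conditioned on, which opens it; Ss is a fork and Ss is not conditioned on — no node blocks this path, so it is active.
Path 4: Ff ← Ee ← Ss → Mm
  Ee is a chain and Ee is not conditioned on; Ss is a fork and Ss is not conditioned on — no node blocks this path, so it is active.
Since the path Ff ← Ss → Mm is active, Ff and Mm are not d-separated given {Hh}.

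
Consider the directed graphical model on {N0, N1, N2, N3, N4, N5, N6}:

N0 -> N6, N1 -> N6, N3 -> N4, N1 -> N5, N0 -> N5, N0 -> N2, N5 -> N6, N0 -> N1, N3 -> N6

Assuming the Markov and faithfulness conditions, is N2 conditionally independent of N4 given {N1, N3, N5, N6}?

Yes

Enumerating the 5 paths from N2 to N4 and testing each for blocking by {N1, N3, N5, N6}:
  1. N2 ← N0 → N5 ← N1 → N6 ← N3 → N4 — N0:fork[open]; N5:collider[open]; N1:fork[blocks]; N6:collider[open]; N3:fork[blocks] ⇒ blocked
  2. N2 ← N0 → N5 → N6 ← N3 → N4 — N0:fork[open]; N5:chain[blocks]; N6:collider[open]; N3:fork[blocks] ⇒ blocked
  3. N2 ← N0 → N1 → N5 → N6 ← N3 → N4 — N0:fork[open]; N1:chain[blocks]; N5:chain[blocks]; N6:collider[open]; N3:fork[blocks] ⇒ blocked
  4. N2 ← N0 → N1 → N6 ← N3 → N4 — N0:fork[open]; N1:chain[blocks]; N6:collider[open]; N3:fork[blocks] ⇒ blocked
  5. N2 ← N0 → N6 ← N3 → N4 — N0:fork[open]; N6:collider[open]; N3:fork[blocks] ⇒ blocked
Every path is blocked, so N2 and N4 are d-separated given {N1, N3, N5, N6}.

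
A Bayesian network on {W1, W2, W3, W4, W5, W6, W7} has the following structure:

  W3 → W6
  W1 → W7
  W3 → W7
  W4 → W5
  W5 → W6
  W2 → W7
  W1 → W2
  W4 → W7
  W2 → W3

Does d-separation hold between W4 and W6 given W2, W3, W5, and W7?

We examine all 4 paths between W4 and W6:
Path 1: W4 → W7 ← W1 → W2 → W3 → W6
  W2 is a chain here and W2 is conditioned on, so the path is blocked at W2.
Path 2: W4 → W7 ← W2 → W3 → W6
  W2 is a fork here and W2 is conditioned on, so the path is blocked at W2.
Path 3: W4 → W7 ← W3 → W6
  W3 is a fork here and W3 is conditioned on, so the path is blocked at W3.
Path 4: W4 → W5 → W6
  W5 is a chain here and W5 is conditioned on, so the path is blocked at W5.
Since every path is blocked, d-separation holds.

Yes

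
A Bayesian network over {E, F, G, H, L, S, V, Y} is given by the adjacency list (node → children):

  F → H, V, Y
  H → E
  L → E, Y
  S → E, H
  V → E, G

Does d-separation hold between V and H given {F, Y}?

We examine all 6 paths between V and H:
Path 1: V → E ← H
  E is a collider here and neither E nor any of its descendants is conditioned on, so the collider stays closed — the path is blocked at E.
Path 2: V → E ← L → Y ← F → H
  E is a collider here and neither E nor any of its descendants is conditioned on, so the collider stays closed — the path is blocked at E.
Path 3: V → E ← S → H
  E is a collider here and neither E nor any of its descendants is conditioned on, so the collider stays closed — the path is blocked at E.
Path 4: V ← F → H
  F is a fork here and F is conditioned on, so the path is blocked at F.
Path 5: V ← F → Y ← L → E ← H
  F is a fork here and F is conditioned on, so the path is blocked at F.
Path 6: V ← F → Y ← L → E ← S → H
  F is a fork here and F is conditioned on, so the path is blocked at F.
Since every path is blocked, d-separation holds.

Yes — V and H are d-separated given {F, Y}.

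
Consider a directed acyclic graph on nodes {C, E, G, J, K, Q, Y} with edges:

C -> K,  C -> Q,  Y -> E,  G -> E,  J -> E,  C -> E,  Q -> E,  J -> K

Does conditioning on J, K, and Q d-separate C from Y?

Yes — C and Y are d-separated given {J, K, Q}.

3 paths connect C and Y; each must be blocked for d-separation to hold:
  1. C → E ← Y — E:collider[blocks] ⇒ blocked
  2. C → Q → E ← Y — Q:chain[blocks]; E:collider[blocks] ⇒ blocked
  3. C → K ← J → E ← Y — K:collider[open]; J:fork[blocks]; E:collider[blocks] ⇒ blocked
All paths are blocked; C ⊥ Y | {J, K, Q} holds.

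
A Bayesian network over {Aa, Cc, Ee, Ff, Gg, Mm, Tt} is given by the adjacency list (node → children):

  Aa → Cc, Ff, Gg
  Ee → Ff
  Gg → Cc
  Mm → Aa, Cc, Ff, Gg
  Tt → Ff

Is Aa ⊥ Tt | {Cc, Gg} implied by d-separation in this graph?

Yes

6 paths connect Aa and Tt; each must be blocked for d-separation to hold:
Path 1: Aa → Cc ← Gg ← Mm → Ff ← Tt
  Gg is a chain here and Gg is conditioned on, so the path is blocked at Gg.
Path 2: Aa → Cc ← Mm → Ff ← Tt
  Ff is a collider here and neither Ff nor any of its descendants is conditioned on, so the collider stays closed — the path is blocked at Ff.
Path 3: Aa → Ff ← Tt
  Ff is a collider here and neither Ff nor any of its descendants is conditioned on, so the collider stays closed — the path is blocked at Ff.
Path 4: Aa → Gg → Cc ← Mm → Ff ← Tt
  Gg is a chain here and Gg is conditioned on, so the path is blocked at Gg.
Path 5: Aa → Gg ← Mm → Ff ← Tt
  Ff is a collider here and neither Ff nor any of its descendants is conditioned on, so the collider stays closed — the path is blocked at Ff.
Path 6: Aa ← Mm → Ff ← Tt
  Ff is a collider here and neither Ff nor any of its descendants is conditioned on, so the collider stays closed — the path is blocked at Ff.
Every path is blocked, so Aa and Tt are d-separated given {Cc, Gg}.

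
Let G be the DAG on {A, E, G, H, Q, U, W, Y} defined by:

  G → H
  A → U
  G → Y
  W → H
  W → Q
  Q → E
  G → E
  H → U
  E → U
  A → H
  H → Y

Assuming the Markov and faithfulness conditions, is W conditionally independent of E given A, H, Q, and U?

Enumerating the 5 paths from W to E and testing each for blocking by {A, H, Q, U}:
  1. W → H ← A → U ← E — H:collider[open]; A:fork[blocks]; U:collider[open] ⇒ blocked
  2. W → H → U ← E — H:chain[blocks]; U:collider[open] ⇒ blocked
  3. W → H ← G → E — H:collider[open]; G:fork[open] ⇒ active
  4. W → H → Y ← G → E — H:chain[blocks]; Y:collider[blocks]; G:fork[open] ⇒ blocked
  5. W → Q → E — Q:chain[blocks] ⇒ blocked
At least one path is unblocked, so d-separation fails.

No — W and E are not d-separated given {A, H, Q, U}.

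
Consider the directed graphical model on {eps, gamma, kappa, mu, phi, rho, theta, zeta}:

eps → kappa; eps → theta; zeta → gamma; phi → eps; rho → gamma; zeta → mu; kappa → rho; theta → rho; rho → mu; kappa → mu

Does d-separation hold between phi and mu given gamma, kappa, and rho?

We examine all 6 paths between phi and mu:
Path 1: phi → eps → kappa → rho → mu
  kappa is a chain here and kappa is conditioned on, so the path is blocked at kappa.
Path 2: phi → eps → kappa → rho → gamma ← zeta → mu
  kappa is a chain here and kappa is conditioned on, so the path is blocked at kappa.
Path 3: phi → eps → kappa → mu
  kappa is a chain here and kappa is conditioned on, so the path is blocked at kappa.
Path 4: phi → eps → theta → rho → mu
  rho is a chain here and rho is conditioned on, so the path is blocked at rho.
Path 5: phi → eps → theta → rho ← kappa → mu
  kappa is a fork here and kappa is conditioned on, so the path is blocked at kappa.
Path 6: phi → eps → theta → rho → gamma ← zeta → mu
  rho is a chain here and rho is conditioned on, so the path is blocked at rho.
Every path is blocked, so phi and mu are d-separated given {gamma, kappa, rho}.

Yes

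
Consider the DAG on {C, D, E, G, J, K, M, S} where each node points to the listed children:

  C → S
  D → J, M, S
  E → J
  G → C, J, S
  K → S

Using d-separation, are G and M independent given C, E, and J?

No

There are 3 undirected paths between G and M; checking each against the conditioning set {C, E, J}:
  1. G → C → S ← D → M — C:chain[blocks]; S:collider[blocks]; D:fork[open] ⇒ blocked
  2. G → J ← D → M — J:collider[open]; D:fork[open] ⇒ active
  3. G → S ← D → M — S:collider[blocks]; D:fork[open] ⇒ blocked
Because an active path exists, G and M are not d-separated.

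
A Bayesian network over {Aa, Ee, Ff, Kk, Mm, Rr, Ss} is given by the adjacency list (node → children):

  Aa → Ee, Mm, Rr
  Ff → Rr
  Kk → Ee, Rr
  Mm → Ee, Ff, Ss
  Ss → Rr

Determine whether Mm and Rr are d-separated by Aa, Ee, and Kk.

No — Mm and Rr are not d-separated given {Aa, Ee, Kk}.

There are 6 undirected paths between Mm and Rr; checking each against the conditioning set {Aa, Ee, Kk}:
Path 1: Mm ← Aa → Rr
  Aa is a fork here and Aa is conditioned on, so the path is blocked at Aa.
Path 2: Mm ← Aa → Ee ← Kk → Rr
  Aa is a fork here and Aa is conditioned on, so the path is blocked at Aa.
Path 3: Mm → Ss → Rr
  Ss is a chain and Ss is not conditioned on — no node blocks this path, so it is active.
Path 4: Mm → Ff → Rr
  Ff is a chain and Ff is not conditioned on — no node blocks this path, so it is active.
Path 5: Mm → Ee ← Aa → Rr
  Aa is a fork here and Aa is conditioned on, so the path is blocked at Aa.
Path 6: Mm → Ee ← Kk → Rr
  Kk is a fork here and Kk is conditioned on, so the path is blocked at Kk.
At least one path is unblocked, so d-separation fails.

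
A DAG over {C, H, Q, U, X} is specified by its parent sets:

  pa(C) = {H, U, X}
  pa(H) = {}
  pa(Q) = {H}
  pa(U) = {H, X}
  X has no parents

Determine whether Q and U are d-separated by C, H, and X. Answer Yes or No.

Yes

We examine all 3 paths between Q and U:
Path 1: Q ← H → C ← X → U
  H is a fork here and H is conditioned on, so the path is blocked at H.
Path 2: Q ← H → C ← U
  H is a fork here and H is conditioned on, so the path is blocked at H.
Path 3: Q ← H → U
  H is a fork here and H is conditioned on, so the path is blocked at H.
Since every path is blocked, d-separation holds.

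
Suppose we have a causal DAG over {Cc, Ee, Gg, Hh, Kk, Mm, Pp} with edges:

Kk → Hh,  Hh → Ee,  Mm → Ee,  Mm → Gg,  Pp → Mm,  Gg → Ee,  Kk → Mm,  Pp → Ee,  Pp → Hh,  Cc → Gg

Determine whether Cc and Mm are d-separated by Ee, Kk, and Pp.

No

We examine all 6 paths between Cc and Mm:
Path 1: Cc → Gg → Ee ← Mm
  Gg is a chain and Gg is not conditioned on; Ee is a collider and Ee is conditioned on, which opens it — no node blocks this path, so it is active.
Path 2: Cc → Gg → Ee ← Hh ← Kk → Mm
  Kk is a fork here and Kk is conditioned on, so the path is blocked at Kk.
Path 3: Cc → Gg → Ee ← Hh ← Pp → Mm
  Pp is a fork here and Pp is conditioned on, so the path is blocked at Pp.
Path 4: Cc → Gg → Ee ← Pp → Mm
  Pp is a fork here and Pp is conditioned on, so the path is blocked at Pp.
Path 5: Cc → Gg → Ee ← Pp → Hh ← Kk → Mm
  Pp is a fork here and Pp is conditioned on, so the path is blocked at Pp.
Path 6: Cc → Gg ← Mm
  Gg is a collider and its descendant Ee is conditioned on, which opens it — no node blocks this path, so it is active.
At least one path is unblocked, so d-separation fails.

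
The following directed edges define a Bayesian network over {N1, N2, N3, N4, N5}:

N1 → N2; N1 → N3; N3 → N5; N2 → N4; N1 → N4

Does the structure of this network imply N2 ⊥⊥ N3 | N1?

2 paths connect N2 and N3; each must be blocked for d-separation to hold:
Path 1: N2 → N4 ← N1 → N3
  N4 is a collider here and neither N4 nor any of its descendants is conditioned on, so the collider stays closed — the path is blocked at N4.
Path 2: N2 ← N1 → N3
  N1 is a fork here and N1 is conditioned on, so the path is blocked at N1.
All paths are blocked; N2 ⊥ N3 | {N1} holds.

Yes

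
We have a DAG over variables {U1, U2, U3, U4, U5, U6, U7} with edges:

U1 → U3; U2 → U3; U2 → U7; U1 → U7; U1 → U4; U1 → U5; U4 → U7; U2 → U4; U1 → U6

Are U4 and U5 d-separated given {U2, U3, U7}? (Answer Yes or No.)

No — U4 and U5 are not d-separated given {U2, U3, U7}.

There are 5 undirected paths between U4 and U5; checking each against the conditioning set {U2, U3, U7}:
Path 1: U4 ← U2 → U3 ← U1 → U5
  U2 is a fork here and U2 is conditioned on, so the path is blocked at U2.
Path 2: U4 ← U2 → U7 ← U1 → U5
  U2 is a fork here and U2 is conditioned on, so the path is blocked at U2.
Path 3: U4 → U7 ← U2 → U3 ← U1 → U5
  U2 is a fork here and U2 is conditioned on, so the path is blocked at U2.
Path 4: U4 → U7 ← U1 → U5
  U7 is a collider and U7 is conditioned on, which opens it; U1 is a fork and U1 is not conditioned on — no node blocks this path, so it is active.
Path 5: U4 ← U1 → U5
  U1 is a fork and U1 is not conditioned on — no node blocks this path, so it is active.
Since the path U4 → U7 ← U1 → U5 is active, U4 and U5 are not d-separated given {U2, U3, U7}.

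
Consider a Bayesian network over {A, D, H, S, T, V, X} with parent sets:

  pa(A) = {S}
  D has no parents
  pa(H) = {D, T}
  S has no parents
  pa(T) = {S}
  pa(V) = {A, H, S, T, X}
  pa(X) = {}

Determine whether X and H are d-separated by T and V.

No

4 paths connect X and H; each must be blocked for d-separation to hold:
Path 1: X → V ← T → H
  T is a fork here and T is conditioned on, so the path is blocked at T.
Path 2: X → V ← A ← S → T → H
  T is a chain here and T is conditioned on, so the path is blocked at T.
Path 3: X → V ← H
  V is a collider and V is conditioned on, which opens it — no node blocks this path, so it is active.
Path 4: X → V ← S → T → H
  T is a chain here and T is conditioned on, so the path is blocked at T.
Because an active path exists, X and H are not d-separated.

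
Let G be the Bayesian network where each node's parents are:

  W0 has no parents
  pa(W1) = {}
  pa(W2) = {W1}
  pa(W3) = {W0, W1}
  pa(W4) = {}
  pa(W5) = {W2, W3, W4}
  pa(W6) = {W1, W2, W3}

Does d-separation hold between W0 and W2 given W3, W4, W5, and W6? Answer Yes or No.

No — W0 and W2 are not d-separated given {W3, W4, W5, W6}.

Enumerating the 5 paths from W0 to W2 and testing each for blocking by {W3, W4, W5, W6}:
  1. W0 → W3 → W6 ← W2 — W3:chain[blocks]; W6:collider[open] ⇒ blocked
  2. W0 → W3 → W6 ← W1 → W2 — W3:chain[blocks]; W6:collider[open]; W1:fork[open] ⇒ blocked
  3. W0 → W3 ← W1 → W6 ← W2 — W3:collider[open]; W1:fork[open]; W6:collider[open] ⇒ active
  4. W0 → W3 ← W1 → W2 — W3:collider[open]; W1:fork[open] ⇒ active
  5. W0 → W3 → W5 ← W2 — W3:chain[blocks]; W5:collider[open] ⇒ blocked
At least one path is unblocked, so d-separation fails.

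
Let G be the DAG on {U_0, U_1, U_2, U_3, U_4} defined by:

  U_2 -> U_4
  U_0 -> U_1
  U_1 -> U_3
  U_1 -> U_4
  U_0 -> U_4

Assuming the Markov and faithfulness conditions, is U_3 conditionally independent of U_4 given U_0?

There are 2 undirected paths between U_3 and U_4; checking each against the conditioning set {U_0}:
Path 1: U_3 ← U_1 → U_4
  U_1 is a fork and U_1 is not conditioned on — no node blocks this path, so it is active.
Path 2: U_3 ← U_1 ← U_0 → U_4
  U_0 is a fork here and U_0 is conditioned on, so the path is blocked at U_0.
At least one path is unblocked, so d-separation fails.

No — U_3 and U_4 are not d-separated given {U_0}.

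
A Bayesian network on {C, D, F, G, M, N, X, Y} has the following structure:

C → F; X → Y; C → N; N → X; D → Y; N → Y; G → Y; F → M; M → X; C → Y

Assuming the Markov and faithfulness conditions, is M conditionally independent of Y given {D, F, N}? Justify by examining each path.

We examine all 6 paths between M and Y:
  1. M ← F ← C → N → X → Y — F:chain[blocks]; C:fork[open]; N:chain[blocks]; X:chain[open] ⇒ blocked
  2. M ← F ← C → N → Y — F:chain[blocks]; C:fork[open]; N:chain[blocks] ⇒ blocked
  3. M ← F ← C → Y — F:chain[blocks]; C:fork[open] ⇒ blocked
  4. M → X ← N ← C → Y — X:collider[blocks]; N:chain[blocks]; C:fork[open] ⇒ blocked
  5. M → X ← N → Y — X:collider[blocks]; N:fork[blocks] ⇒ blocked
  6. M → X → Y — X:chain[open] ⇒ active
At least one path is unblocked, so d-separation fails.

No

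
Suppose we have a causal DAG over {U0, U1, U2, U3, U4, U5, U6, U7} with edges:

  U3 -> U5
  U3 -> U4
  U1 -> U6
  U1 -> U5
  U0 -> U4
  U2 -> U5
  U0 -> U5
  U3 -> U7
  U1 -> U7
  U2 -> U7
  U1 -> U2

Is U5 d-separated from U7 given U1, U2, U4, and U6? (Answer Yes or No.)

No

There are 6 undirected paths between U5 and U7; checking each against the conditioning set {U1, U2, U4, U6}:
Path 1: U5 ← U3 → U7
  U3 is a fork and U3 is not conditioned on — no node blocks this path, so it is active.
Path 2: U5 ← U1 → U7
  U1 is a fork here and U1 is conditioned on, so the path is blocked at U1.
Path 3: U5 ← U1 → U2 → U7
  U1 is a fork here and U1 is conditioned on, so the path is blocked at U1.
Path 4: U5 ← U2 → U7
  U2 is a fork here and U2 is conditioned on, so the path is blocked at U2.
Path 5: U5 ← U2 ← U1 → U7
  U2 is a chain here and U2 is conditioned on, so the path is blocked at U2.
Path 6: U5 ← U0 → U4 ← U3 → U7
  U0 is a fork and U0 is not conditioned on; U4 is a collider and U4 is conditioned on, which opens it; U3 is a fork and U3 is not conditioned on — no node blocks this path, so it is active.
At least one path is unblocked, so d-separation fails.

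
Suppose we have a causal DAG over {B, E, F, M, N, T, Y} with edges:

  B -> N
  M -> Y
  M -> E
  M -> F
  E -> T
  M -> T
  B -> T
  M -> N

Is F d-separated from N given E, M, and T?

There are 3 undirected paths between F and N; checking each against the conditioning set {E, M, T}:
Path 1: F ← M → E → T ← B → N
  M is a fork here and M is conditioned on, so the path is blocked at M.
Path 2: F ← M → N
  M is a fork here and M is conditioned on, so the path is blocked at M.
Path 3: F ← M → T ← B → N
  M is a fork here and M is conditioned on, so the path is blocked at M.
All paths are blocked; F ⊥ N | {E, M, T} holds.

Yes — F and N are d-separated given {E, M, T}.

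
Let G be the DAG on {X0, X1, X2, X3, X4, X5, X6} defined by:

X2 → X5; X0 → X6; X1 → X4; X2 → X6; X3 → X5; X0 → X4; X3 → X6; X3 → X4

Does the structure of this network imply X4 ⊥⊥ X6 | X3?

No

There are 3 undirected paths between X4 and X6; checking each against the conditioning set {X3}:
Path 1: X4 ← X0 → X6
  X0 is a fork and X0 is not conditioned on — no node blocks this path, so it is active.
Path 2: X4 ← X3 → X5 ← X2 → X6
  X3 is a fork here and X3 is conditioned on, so the path is blocked at X3.
Path 3: X4 ← X3 → X6
  X3 is a fork here and X3 is conditioned on, so the path is blocked at X3.
At least one path is unblocked, so d-separation fails.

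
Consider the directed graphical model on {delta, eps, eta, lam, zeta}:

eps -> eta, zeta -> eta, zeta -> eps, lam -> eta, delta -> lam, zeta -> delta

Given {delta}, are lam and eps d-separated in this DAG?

Yes

4 paths connect lam and eps; each must be blocked for d-separation to hold:
Path 1: lam ← delta ← zeta → eps
  delta is a chain here and delta is conditioned on, so the path is blocked at delta.
Path 2: lam ← delta ← zeta → eta ← eps
  delta is a chain here and delta is conditioned on, so the path is blocked at delta.
Path 3: lam → eta ← eps
  eta is a collider here and neither eta nor any of its descendants is conditioned on, so the collider stays closed — the path is blocked at eta.
Path 4: lam → eta ← zeta → eps
  eta is a collider here and neither eta nor any of its descendants is conditioned on, so the collider stays closed — the path is blocked at eta.
Since every path is blocked, d-separation holds.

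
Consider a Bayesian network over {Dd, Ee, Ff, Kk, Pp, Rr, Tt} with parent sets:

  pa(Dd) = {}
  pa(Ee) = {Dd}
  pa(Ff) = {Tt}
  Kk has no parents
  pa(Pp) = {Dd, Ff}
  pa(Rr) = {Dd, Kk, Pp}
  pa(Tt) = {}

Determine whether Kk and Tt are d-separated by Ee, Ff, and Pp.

2 paths connect Kk and Tt; each must be blocked for d-separation to hold:
  1. Kk → Rr ← Pp ← Ff ← Tt — Rr:collider[blocks]; Pp:chain[blocks]; Ff:chain[blocks] ⇒ blocked
  2. Kk → Rr ← Dd → Pp ← Ff ← Tt — Rr:collider[blocks]; Dd:fork[open]; Pp:collider[open]; Ff:chain[blocks] ⇒ blocked
All paths are blocked; Kk ⊥ Tt | {Ee, Ff, Pp} holds.

Yes — Kk and Tt are d-separated given {Ee, Ff, Pp}.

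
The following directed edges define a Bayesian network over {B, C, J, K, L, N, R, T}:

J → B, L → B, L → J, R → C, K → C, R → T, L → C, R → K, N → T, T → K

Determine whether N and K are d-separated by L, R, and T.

Yes — N and K are d-separated given {L, R, T}.

3 paths connect N and K; each must be blocked for d-separation to hold:
Path 1: N → T ← R → C ← K
  R is a fork here and R is conditioned on, so the path is blocked at R.
Path 2: N → T ← R → K
  R is a fork here and R is conditioned on, so the path is blocked at R.
Path 3: N → T → K
  T is a chain here and T is conditioned on, so the path is blocked at T.
Every path is blocked, so N and K are d-separated given {L, R, T}.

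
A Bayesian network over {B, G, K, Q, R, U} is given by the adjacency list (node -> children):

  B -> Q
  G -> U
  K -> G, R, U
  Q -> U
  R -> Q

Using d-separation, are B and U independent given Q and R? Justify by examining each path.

3 paths connect B and U; each must be blocked for d-separation to hold:
  1. B → Q → U — Q:chain[blocks] ⇒ blocked
  2. B → Q ← R ← K → U — Q:collider[open]; R:chain[blocks]; K:fork[open] ⇒ blocked
  3. B → Q ← R ← K → G → U — Q:collider[open]; R:chain[blocks]; K:fork[open]; G:chain[open] ⇒ blocked
All paths are blocked; B ⊥ U | {Q, R} holds.

Yes — B and U are d-separated given {Q, R}.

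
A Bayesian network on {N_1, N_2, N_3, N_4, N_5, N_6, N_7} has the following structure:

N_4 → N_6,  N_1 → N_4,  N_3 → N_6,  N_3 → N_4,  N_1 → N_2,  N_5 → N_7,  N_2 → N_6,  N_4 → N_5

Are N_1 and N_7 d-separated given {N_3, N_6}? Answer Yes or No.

There are 3 undirected paths between N_1 and N_7; checking each against the conditioning set {N_3, N_6}:
Path 1: N_1 → N_2 → N_6 ← N_3 → N_4 → N_5 → N_7
  N_3 is a fork here and N_3 is conditioned on, so the path is blocked at N_3.
Path 2: N_1 → N_2 → N_6 ← N_4 → N_5 → N_7
  N_2 is a chain and N_2 is not conditioned on; N_6 is a collider and N_6 is conditioned on, which opens it; N_4 is a fork and N_4 is not conditioned on; N_5 is a chain and N_5 is not conditioned on — no node blocks this path, so it is active.
Path 3: N_1 → N_4 → N_5 → N_7
  N_4 is a chain and N_4 is not conditioned on; N_5 is a chain and N_5 is not conditioned on — no node blocks this path, so it is active.
At least one path is unblocked, so d-separation fails.

No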